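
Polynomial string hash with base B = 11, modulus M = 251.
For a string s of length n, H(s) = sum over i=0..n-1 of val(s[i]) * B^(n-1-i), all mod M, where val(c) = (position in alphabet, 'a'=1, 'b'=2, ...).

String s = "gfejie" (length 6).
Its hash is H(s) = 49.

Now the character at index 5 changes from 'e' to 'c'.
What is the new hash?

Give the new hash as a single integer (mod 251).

val('e') = 5, val('c') = 3
Position k = 5, exponent = n-1-k = 0
B^0 mod M = 11^0 mod 251 = 1
Delta = (3 - 5) * 1 mod 251 = 249
New hash = (49 + 249) mod 251 = 47

Answer: 47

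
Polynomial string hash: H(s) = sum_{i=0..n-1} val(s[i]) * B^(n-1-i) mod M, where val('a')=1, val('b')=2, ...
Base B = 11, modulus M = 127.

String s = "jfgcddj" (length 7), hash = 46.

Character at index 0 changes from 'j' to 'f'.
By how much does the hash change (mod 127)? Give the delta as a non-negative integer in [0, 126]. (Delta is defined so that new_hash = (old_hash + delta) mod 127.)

Delta formula: (val(new) - val(old)) * B^(n-1-k) mod M
  val('f') - val('j') = 6 - 10 = -4
  B^(n-1-k) = 11^6 mod 127 = 38
  Delta = -4 * 38 mod 127 = 102

Answer: 102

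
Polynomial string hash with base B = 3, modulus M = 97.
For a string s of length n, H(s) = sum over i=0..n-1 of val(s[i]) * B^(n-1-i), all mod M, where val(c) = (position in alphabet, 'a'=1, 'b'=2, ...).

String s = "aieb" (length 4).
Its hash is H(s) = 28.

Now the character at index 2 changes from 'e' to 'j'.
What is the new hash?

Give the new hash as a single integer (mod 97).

val('e') = 5, val('j') = 10
Position k = 2, exponent = n-1-k = 1
B^1 mod M = 3^1 mod 97 = 3
Delta = (10 - 5) * 3 mod 97 = 15
New hash = (28 + 15) mod 97 = 43

Answer: 43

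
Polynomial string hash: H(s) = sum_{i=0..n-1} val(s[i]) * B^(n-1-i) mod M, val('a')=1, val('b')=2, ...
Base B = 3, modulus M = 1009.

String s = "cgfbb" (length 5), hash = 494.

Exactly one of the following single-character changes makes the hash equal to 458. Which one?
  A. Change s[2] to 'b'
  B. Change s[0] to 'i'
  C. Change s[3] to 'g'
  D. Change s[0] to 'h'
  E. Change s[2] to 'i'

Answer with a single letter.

Option A: s[2]='f'->'b', delta=(2-6)*3^2 mod 1009 = 973, hash=494+973 mod 1009 = 458 <-- target
Option B: s[0]='c'->'i', delta=(9-3)*3^4 mod 1009 = 486, hash=494+486 mod 1009 = 980
Option C: s[3]='b'->'g', delta=(7-2)*3^1 mod 1009 = 15, hash=494+15 mod 1009 = 509
Option D: s[0]='c'->'h', delta=(8-3)*3^4 mod 1009 = 405, hash=494+405 mod 1009 = 899
Option E: s[2]='f'->'i', delta=(9-6)*3^2 mod 1009 = 27, hash=494+27 mod 1009 = 521

Answer: A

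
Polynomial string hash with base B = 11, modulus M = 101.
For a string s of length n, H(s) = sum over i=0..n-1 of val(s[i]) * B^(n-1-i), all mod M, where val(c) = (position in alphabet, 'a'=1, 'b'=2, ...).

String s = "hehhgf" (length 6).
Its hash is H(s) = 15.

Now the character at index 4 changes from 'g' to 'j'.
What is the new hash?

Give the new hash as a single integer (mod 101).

Answer: 48

Derivation:
val('g') = 7, val('j') = 10
Position k = 4, exponent = n-1-k = 1
B^1 mod M = 11^1 mod 101 = 11
Delta = (10 - 7) * 11 mod 101 = 33
New hash = (15 + 33) mod 101 = 48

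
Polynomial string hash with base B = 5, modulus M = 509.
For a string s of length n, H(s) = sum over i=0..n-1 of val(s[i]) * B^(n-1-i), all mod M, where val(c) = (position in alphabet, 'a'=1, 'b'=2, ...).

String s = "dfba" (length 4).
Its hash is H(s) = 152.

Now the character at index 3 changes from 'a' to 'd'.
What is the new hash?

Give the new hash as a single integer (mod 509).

Answer: 155

Derivation:
val('a') = 1, val('d') = 4
Position k = 3, exponent = n-1-k = 0
B^0 mod M = 5^0 mod 509 = 1
Delta = (4 - 1) * 1 mod 509 = 3
New hash = (152 + 3) mod 509 = 155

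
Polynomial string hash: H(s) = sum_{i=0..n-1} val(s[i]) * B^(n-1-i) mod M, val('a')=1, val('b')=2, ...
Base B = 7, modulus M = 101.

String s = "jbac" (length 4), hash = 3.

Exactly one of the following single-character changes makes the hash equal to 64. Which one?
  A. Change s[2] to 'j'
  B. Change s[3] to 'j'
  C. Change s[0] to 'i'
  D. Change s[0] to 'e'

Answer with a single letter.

Answer: C

Derivation:
Option A: s[2]='a'->'j', delta=(10-1)*7^1 mod 101 = 63, hash=3+63 mod 101 = 66
Option B: s[3]='c'->'j', delta=(10-3)*7^0 mod 101 = 7, hash=3+7 mod 101 = 10
Option C: s[0]='j'->'i', delta=(9-10)*7^3 mod 101 = 61, hash=3+61 mod 101 = 64 <-- target
Option D: s[0]='j'->'e', delta=(5-10)*7^3 mod 101 = 2, hash=3+2 mod 101 = 5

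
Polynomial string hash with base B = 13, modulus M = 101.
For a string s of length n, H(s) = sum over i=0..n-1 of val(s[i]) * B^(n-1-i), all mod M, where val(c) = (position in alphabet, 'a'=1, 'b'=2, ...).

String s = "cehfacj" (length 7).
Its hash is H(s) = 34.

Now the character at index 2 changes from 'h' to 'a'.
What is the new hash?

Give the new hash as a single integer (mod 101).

Answer: 87

Derivation:
val('h') = 8, val('a') = 1
Position k = 2, exponent = n-1-k = 4
B^4 mod M = 13^4 mod 101 = 79
Delta = (1 - 8) * 79 mod 101 = 53
New hash = (34 + 53) mod 101 = 87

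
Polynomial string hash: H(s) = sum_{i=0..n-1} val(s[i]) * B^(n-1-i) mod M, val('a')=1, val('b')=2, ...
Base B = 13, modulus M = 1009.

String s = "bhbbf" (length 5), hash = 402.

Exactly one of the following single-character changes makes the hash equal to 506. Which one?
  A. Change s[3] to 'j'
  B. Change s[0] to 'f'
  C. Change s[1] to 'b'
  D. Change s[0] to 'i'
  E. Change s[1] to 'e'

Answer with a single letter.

Answer: A

Derivation:
Option A: s[3]='b'->'j', delta=(10-2)*13^1 mod 1009 = 104, hash=402+104 mod 1009 = 506 <-- target
Option B: s[0]='b'->'f', delta=(6-2)*13^4 mod 1009 = 227, hash=402+227 mod 1009 = 629
Option C: s[1]='h'->'b', delta=(2-8)*13^3 mod 1009 = 944, hash=402+944 mod 1009 = 337
Option D: s[0]='b'->'i', delta=(9-2)*13^4 mod 1009 = 145, hash=402+145 mod 1009 = 547
Option E: s[1]='h'->'e', delta=(5-8)*13^3 mod 1009 = 472, hash=402+472 mod 1009 = 874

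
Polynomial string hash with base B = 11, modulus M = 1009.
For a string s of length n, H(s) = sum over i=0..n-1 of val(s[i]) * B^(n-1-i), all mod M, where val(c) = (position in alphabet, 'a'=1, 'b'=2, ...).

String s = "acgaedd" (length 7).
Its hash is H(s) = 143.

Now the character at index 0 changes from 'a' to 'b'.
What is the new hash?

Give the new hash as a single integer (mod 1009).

val('a') = 1, val('b') = 2
Position k = 0, exponent = n-1-k = 6
B^6 mod M = 11^6 mod 1009 = 766
Delta = (2 - 1) * 766 mod 1009 = 766
New hash = (143 + 766) mod 1009 = 909

Answer: 909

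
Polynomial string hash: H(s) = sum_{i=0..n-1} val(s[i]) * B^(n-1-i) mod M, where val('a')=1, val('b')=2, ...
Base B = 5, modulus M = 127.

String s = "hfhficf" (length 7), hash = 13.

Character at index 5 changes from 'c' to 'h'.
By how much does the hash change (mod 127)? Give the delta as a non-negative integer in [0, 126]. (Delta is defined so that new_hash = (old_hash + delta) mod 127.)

Delta formula: (val(new) - val(old)) * B^(n-1-k) mod M
  val('h') - val('c') = 8 - 3 = 5
  B^(n-1-k) = 5^1 mod 127 = 5
  Delta = 5 * 5 mod 127 = 25

Answer: 25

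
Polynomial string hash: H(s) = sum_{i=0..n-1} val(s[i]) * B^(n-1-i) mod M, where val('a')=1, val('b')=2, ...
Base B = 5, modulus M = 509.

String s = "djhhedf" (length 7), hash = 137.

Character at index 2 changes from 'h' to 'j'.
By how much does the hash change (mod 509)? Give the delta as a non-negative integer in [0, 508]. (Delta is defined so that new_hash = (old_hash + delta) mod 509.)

Delta formula: (val(new) - val(old)) * B^(n-1-k) mod M
  val('j') - val('h') = 10 - 8 = 2
  B^(n-1-k) = 5^4 mod 509 = 116
  Delta = 2 * 116 mod 509 = 232

Answer: 232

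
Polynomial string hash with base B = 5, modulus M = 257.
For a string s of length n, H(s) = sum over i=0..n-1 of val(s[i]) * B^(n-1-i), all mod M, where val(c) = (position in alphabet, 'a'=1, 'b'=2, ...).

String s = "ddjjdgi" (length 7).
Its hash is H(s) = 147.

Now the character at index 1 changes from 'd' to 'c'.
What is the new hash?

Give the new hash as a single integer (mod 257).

val('d') = 4, val('c') = 3
Position k = 1, exponent = n-1-k = 5
B^5 mod M = 5^5 mod 257 = 41
Delta = (3 - 4) * 41 mod 257 = 216
New hash = (147 + 216) mod 257 = 106

Answer: 106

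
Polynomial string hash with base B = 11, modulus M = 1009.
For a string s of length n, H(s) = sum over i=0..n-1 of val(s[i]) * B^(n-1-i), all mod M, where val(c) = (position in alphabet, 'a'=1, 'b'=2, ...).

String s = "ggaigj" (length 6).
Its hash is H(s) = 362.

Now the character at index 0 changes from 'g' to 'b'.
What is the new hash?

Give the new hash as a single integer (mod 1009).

Answer: 289

Derivation:
val('g') = 7, val('b') = 2
Position k = 0, exponent = n-1-k = 5
B^5 mod M = 11^5 mod 1009 = 620
Delta = (2 - 7) * 620 mod 1009 = 936
New hash = (362 + 936) mod 1009 = 289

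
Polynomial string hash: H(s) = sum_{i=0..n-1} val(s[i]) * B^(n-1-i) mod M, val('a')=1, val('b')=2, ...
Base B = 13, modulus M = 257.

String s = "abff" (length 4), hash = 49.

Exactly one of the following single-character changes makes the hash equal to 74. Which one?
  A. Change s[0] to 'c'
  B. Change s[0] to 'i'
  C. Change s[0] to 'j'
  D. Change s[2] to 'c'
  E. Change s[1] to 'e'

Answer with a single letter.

Answer: A

Derivation:
Option A: s[0]='a'->'c', delta=(3-1)*13^3 mod 257 = 25, hash=49+25 mod 257 = 74 <-- target
Option B: s[0]='a'->'i', delta=(9-1)*13^3 mod 257 = 100, hash=49+100 mod 257 = 149
Option C: s[0]='a'->'j', delta=(10-1)*13^3 mod 257 = 241, hash=49+241 mod 257 = 33
Option D: s[2]='f'->'c', delta=(3-6)*13^1 mod 257 = 218, hash=49+218 mod 257 = 10
Option E: s[1]='b'->'e', delta=(5-2)*13^2 mod 257 = 250, hash=49+250 mod 257 = 42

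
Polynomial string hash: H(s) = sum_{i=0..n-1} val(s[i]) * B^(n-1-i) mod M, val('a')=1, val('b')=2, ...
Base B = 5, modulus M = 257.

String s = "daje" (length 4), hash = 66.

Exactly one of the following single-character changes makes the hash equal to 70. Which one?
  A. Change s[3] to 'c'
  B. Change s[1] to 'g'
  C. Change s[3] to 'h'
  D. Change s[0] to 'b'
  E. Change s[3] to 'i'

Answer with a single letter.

Answer: E

Derivation:
Option A: s[3]='e'->'c', delta=(3-5)*5^0 mod 257 = 255, hash=66+255 mod 257 = 64
Option B: s[1]='a'->'g', delta=(7-1)*5^2 mod 257 = 150, hash=66+150 mod 257 = 216
Option C: s[3]='e'->'h', delta=(8-5)*5^0 mod 257 = 3, hash=66+3 mod 257 = 69
Option D: s[0]='d'->'b', delta=(2-4)*5^3 mod 257 = 7, hash=66+7 mod 257 = 73
Option E: s[3]='e'->'i', delta=(9-5)*5^0 mod 257 = 4, hash=66+4 mod 257 = 70 <-- target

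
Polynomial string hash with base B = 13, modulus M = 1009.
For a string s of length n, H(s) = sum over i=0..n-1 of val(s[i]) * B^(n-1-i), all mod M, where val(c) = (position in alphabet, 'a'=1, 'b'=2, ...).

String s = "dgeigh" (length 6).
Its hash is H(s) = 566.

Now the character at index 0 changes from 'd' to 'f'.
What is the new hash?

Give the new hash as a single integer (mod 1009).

val('d') = 4, val('f') = 6
Position k = 0, exponent = n-1-k = 5
B^5 mod M = 13^5 mod 1009 = 990
Delta = (6 - 4) * 990 mod 1009 = 971
New hash = (566 + 971) mod 1009 = 528

Answer: 528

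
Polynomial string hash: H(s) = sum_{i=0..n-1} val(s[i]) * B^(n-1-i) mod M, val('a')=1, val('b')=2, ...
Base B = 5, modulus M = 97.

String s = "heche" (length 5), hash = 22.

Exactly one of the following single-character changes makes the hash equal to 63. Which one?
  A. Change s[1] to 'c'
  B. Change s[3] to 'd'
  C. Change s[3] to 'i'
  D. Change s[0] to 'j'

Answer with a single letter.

Answer: A

Derivation:
Option A: s[1]='e'->'c', delta=(3-5)*5^3 mod 97 = 41, hash=22+41 mod 97 = 63 <-- target
Option B: s[3]='h'->'d', delta=(4-8)*5^1 mod 97 = 77, hash=22+77 mod 97 = 2
Option C: s[3]='h'->'i', delta=(9-8)*5^1 mod 97 = 5, hash=22+5 mod 97 = 27
Option D: s[0]='h'->'j', delta=(10-8)*5^4 mod 97 = 86, hash=22+86 mod 97 = 11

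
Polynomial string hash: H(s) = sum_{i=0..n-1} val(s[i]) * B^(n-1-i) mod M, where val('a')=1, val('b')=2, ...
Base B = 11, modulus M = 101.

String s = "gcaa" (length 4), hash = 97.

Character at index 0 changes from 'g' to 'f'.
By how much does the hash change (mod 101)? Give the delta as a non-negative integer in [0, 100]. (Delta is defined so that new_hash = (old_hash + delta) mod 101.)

Delta formula: (val(new) - val(old)) * B^(n-1-k) mod M
  val('f') - val('g') = 6 - 7 = -1
  B^(n-1-k) = 11^3 mod 101 = 18
  Delta = -1 * 18 mod 101 = 83

Answer: 83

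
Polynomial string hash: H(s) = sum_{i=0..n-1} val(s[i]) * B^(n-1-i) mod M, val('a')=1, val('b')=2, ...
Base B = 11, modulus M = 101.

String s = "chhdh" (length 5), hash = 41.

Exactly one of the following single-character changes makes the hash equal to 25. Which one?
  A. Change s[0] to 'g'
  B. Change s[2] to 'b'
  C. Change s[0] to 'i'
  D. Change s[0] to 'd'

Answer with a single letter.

Answer: A

Derivation:
Option A: s[0]='c'->'g', delta=(7-3)*11^4 mod 101 = 85, hash=41+85 mod 101 = 25 <-- target
Option B: s[2]='h'->'b', delta=(2-8)*11^2 mod 101 = 82, hash=41+82 mod 101 = 22
Option C: s[0]='c'->'i', delta=(9-3)*11^4 mod 101 = 77, hash=41+77 mod 101 = 17
Option D: s[0]='c'->'d', delta=(4-3)*11^4 mod 101 = 97, hash=41+97 mod 101 = 37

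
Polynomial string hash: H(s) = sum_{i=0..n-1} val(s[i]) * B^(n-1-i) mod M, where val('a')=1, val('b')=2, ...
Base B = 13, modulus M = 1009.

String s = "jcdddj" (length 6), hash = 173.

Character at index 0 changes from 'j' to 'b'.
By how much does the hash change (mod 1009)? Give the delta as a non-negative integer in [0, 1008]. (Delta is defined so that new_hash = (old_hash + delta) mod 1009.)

Answer: 152

Derivation:
Delta formula: (val(new) - val(old)) * B^(n-1-k) mod M
  val('b') - val('j') = 2 - 10 = -8
  B^(n-1-k) = 13^5 mod 1009 = 990
  Delta = -8 * 990 mod 1009 = 152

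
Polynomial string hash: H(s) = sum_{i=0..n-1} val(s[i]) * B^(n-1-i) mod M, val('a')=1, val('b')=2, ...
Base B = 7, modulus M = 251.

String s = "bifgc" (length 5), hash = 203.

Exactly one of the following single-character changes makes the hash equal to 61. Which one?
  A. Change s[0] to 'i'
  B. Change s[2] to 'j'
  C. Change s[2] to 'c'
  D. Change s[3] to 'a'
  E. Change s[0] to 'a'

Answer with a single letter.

Answer: E

Derivation:
Option A: s[0]='b'->'i', delta=(9-2)*7^4 mod 251 = 241, hash=203+241 mod 251 = 193
Option B: s[2]='f'->'j', delta=(10-6)*7^2 mod 251 = 196, hash=203+196 mod 251 = 148
Option C: s[2]='f'->'c', delta=(3-6)*7^2 mod 251 = 104, hash=203+104 mod 251 = 56
Option D: s[3]='g'->'a', delta=(1-7)*7^1 mod 251 = 209, hash=203+209 mod 251 = 161
Option E: s[0]='b'->'a', delta=(1-2)*7^4 mod 251 = 109, hash=203+109 mod 251 = 61 <-- target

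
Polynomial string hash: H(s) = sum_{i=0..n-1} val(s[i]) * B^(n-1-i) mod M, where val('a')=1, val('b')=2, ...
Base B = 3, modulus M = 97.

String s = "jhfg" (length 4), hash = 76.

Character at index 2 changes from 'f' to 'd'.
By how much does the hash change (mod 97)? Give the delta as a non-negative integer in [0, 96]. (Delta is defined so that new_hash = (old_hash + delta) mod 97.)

Delta formula: (val(new) - val(old)) * B^(n-1-k) mod M
  val('d') - val('f') = 4 - 6 = -2
  B^(n-1-k) = 3^1 mod 97 = 3
  Delta = -2 * 3 mod 97 = 91

Answer: 91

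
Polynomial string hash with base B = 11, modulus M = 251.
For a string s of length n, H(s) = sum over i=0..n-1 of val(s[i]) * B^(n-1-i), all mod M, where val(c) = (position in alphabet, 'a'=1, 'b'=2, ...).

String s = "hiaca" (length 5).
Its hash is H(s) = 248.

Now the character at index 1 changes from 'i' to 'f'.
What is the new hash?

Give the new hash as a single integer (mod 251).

val('i') = 9, val('f') = 6
Position k = 1, exponent = n-1-k = 3
B^3 mod M = 11^3 mod 251 = 76
Delta = (6 - 9) * 76 mod 251 = 23
New hash = (248 + 23) mod 251 = 20

Answer: 20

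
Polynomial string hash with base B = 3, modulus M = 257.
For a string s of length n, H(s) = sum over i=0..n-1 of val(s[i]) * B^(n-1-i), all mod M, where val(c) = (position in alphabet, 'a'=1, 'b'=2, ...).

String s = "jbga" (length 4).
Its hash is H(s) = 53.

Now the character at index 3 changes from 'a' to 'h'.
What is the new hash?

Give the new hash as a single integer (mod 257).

Answer: 60

Derivation:
val('a') = 1, val('h') = 8
Position k = 3, exponent = n-1-k = 0
B^0 mod M = 3^0 mod 257 = 1
Delta = (8 - 1) * 1 mod 257 = 7
New hash = (53 + 7) mod 257 = 60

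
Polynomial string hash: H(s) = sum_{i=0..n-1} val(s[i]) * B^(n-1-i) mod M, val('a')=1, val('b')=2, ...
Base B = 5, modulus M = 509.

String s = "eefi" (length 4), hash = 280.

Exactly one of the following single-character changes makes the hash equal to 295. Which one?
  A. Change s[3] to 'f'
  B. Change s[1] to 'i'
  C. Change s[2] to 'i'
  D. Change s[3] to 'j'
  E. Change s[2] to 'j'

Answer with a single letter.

Option A: s[3]='i'->'f', delta=(6-9)*5^0 mod 509 = 506, hash=280+506 mod 509 = 277
Option B: s[1]='e'->'i', delta=(9-5)*5^2 mod 509 = 100, hash=280+100 mod 509 = 380
Option C: s[2]='f'->'i', delta=(9-6)*5^1 mod 509 = 15, hash=280+15 mod 509 = 295 <-- target
Option D: s[3]='i'->'j', delta=(10-9)*5^0 mod 509 = 1, hash=280+1 mod 509 = 281
Option E: s[2]='f'->'j', delta=(10-6)*5^1 mod 509 = 20, hash=280+20 mod 509 = 300

Answer: C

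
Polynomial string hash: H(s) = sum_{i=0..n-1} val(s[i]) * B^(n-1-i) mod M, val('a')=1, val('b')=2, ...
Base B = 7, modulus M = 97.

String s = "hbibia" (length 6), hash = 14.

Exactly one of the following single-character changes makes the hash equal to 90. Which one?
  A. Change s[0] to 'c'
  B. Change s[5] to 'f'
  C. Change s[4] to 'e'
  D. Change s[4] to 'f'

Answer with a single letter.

Option A: s[0]='h'->'c', delta=(3-8)*7^5 mod 97 = 64, hash=14+64 mod 97 = 78
Option B: s[5]='a'->'f', delta=(6-1)*7^0 mod 97 = 5, hash=14+5 mod 97 = 19
Option C: s[4]='i'->'e', delta=(5-9)*7^1 mod 97 = 69, hash=14+69 mod 97 = 83
Option D: s[4]='i'->'f', delta=(6-9)*7^1 mod 97 = 76, hash=14+76 mod 97 = 90 <-- target

Answer: D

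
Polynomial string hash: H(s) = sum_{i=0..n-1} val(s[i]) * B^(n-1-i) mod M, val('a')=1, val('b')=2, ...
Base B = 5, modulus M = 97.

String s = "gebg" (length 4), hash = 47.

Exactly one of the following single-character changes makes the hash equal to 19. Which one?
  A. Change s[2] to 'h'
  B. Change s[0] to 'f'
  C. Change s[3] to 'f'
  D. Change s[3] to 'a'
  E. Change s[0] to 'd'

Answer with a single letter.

Answer: B

Derivation:
Option A: s[2]='b'->'h', delta=(8-2)*5^1 mod 97 = 30, hash=47+30 mod 97 = 77
Option B: s[0]='g'->'f', delta=(6-7)*5^3 mod 97 = 69, hash=47+69 mod 97 = 19 <-- target
Option C: s[3]='g'->'f', delta=(6-7)*5^0 mod 97 = 96, hash=47+96 mod 97 = 46
Option D: s[3]='g'->'a', delta=(1-7)*5^0 mod 97 = 91, hash=47+91 mod 97 = 41
Option E: s[0]='g'->'d', delta=(4-7)*5^3 mod 97 = 13, hash=47+13 mod 97 = 60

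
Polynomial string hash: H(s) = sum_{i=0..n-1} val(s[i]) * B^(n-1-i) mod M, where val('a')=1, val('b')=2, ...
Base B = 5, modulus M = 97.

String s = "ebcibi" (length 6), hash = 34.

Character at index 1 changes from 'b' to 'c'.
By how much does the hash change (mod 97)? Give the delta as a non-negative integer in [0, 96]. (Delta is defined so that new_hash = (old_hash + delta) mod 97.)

Delta formula: (val(new) - val(old)) * B^(n-1-k) mod M
  val('c') - val('b') = 3 - 2 = 1
  B^(n-1-k) = 5^4 mod 97 = 43
  Delta = 1 * 43 mod 97 = 43

Answer: 43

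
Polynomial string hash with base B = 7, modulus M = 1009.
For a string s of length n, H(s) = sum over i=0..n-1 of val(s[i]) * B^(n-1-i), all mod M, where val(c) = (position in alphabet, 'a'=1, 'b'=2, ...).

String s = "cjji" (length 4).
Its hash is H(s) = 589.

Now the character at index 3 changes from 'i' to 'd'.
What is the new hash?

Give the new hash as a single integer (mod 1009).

Answer: 584

Derivation:
val('i') = 9, val('d') = 4
Position k = 3, exponent = n-1-k = 0
B^0 mod M = 7^0 mod 1009 = 1
Delta = (4 - 9) * 1 mod 1009 = 1004
New hash = (589 + 1004) mod 1009 = 584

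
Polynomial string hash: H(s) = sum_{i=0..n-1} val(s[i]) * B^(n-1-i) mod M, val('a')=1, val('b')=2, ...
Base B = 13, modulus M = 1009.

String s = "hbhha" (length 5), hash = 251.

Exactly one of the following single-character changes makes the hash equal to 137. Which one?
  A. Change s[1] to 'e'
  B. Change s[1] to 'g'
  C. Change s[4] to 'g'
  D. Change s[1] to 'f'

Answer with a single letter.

Answer: B

Derivation:
Option A: s[1]='b'->'e', delta=(5-2)*13^3 mod 1009 = 537, hash=251+537 mod 1009 = 788
Option B: s[1]='b'->'g', delta=(7-2)*13^3 mod 1009 = 895, hash=251+895 mod 1009 = 137 <-- target
Option C: s[4]='a'->'g', delta=(7-1)*13^0 mod 1009 = 6, hash=251+6 mod 1009 = 257
Option D: s[1]='b'->'f', delta=(6-2)*13^3 mod 1009 = 716, hash=251+716 mod 1009 = 967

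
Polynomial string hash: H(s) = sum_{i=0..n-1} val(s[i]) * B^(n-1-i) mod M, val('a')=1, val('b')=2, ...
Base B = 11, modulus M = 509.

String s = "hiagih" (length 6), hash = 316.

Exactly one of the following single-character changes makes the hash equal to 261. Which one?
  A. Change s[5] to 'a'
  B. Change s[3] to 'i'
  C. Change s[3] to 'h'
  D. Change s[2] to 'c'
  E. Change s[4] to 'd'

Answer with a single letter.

Option A: s[5]='h'->'a', delta=(1-8)*11^0 mod 509 = 502, hash=316+502 mod 509 = 309
Option B: s[3]='g'->'i', delta=(9-7)*11^2 mod 509 = 242, hash=316+242 mod 509 = 49
Option C: s[3]='g'->'h', delta=(8-7)*11^2 mod 509 = 121, hash=316+121 mod 509 = 437
Option D: s[2]='a'->'c', delta=(3-1)*11^3 mod 509 = 117, hash=316+117 mod 509 = 433
Option E: s[4]='i'->'d', delta=(4-9)*11^1 mod 509 = 454, hash=316+454 mod 509 = 261 <-- target

Answer: E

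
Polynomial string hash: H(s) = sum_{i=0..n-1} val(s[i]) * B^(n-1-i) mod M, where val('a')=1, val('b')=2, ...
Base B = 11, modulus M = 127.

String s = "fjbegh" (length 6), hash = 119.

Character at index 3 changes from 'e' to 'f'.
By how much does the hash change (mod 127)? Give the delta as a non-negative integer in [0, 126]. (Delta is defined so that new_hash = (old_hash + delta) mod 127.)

Answer: 121

Derivation:
Delta formula: (val(new) - val(old)) * B^(n-1-k) mod M
  val('f') - val('e') = 6 - 5 = 1
  B^(n-1-k) = 11^2 mod 127 = 121
  Delta = 1 * 121 mod 127 = 121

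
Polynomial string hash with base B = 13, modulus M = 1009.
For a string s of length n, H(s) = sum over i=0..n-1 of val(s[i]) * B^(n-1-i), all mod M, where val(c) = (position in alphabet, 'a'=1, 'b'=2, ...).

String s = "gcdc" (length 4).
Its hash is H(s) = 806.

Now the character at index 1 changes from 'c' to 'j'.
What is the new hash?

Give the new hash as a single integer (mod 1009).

val('c') = 3, val('j') = 10
Position k = 1, exponent = n-1-k = 2
B^2 mod M = 13^2 mod 1009 = 169
Delta = (10 - 3) * 169 mod 1009 = 174
New hash = (806 + 174) mod 1009 = 980

Answer: 980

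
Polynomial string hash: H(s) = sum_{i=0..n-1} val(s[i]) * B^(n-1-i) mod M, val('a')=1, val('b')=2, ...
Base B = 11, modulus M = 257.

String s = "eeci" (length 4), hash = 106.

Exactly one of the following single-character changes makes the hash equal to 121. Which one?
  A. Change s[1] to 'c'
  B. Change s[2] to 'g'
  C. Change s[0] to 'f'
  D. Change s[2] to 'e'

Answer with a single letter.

Option A: s[1]='e'->'c', delta=(3-5)*11^2 mod 257 = 15, hash=106+15 mod 257 = 121 <-- target
Option B: s[2]='c'->'g', delta=(7-3)*11^1 mod 257 = 44, hash=106+44 mod 257 = 150
Option C: s[0]='e'->'f', delta=(6-5)*11^3 mod 257 = 46, hash=106+46 mod 257 = 152
Option D: s[2]='c'->'e', delta=(5-3)*11^1 mod 257 = 22, hash=106+22 mod 257 = 128

Answer: A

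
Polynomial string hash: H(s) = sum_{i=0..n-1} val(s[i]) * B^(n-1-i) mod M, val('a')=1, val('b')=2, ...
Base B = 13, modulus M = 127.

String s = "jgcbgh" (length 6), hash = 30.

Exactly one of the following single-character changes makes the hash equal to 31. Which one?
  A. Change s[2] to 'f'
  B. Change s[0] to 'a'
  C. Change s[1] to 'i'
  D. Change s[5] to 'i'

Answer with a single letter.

Option A: s[2]='c'->'f', delta=(6-3)*13^3 mod 127 = 114, hash=30+114 mod 127 = 17
Option B: s[0]='j'->'a', delta=(1-10)*13^5 mod 127 = 114, hash=30+114 mod 127 = 17
Option C: s[1]='g'->'i', delta=(9-7)*13^4 mod 127 = 99, hash=30+99 mod 127 = 2
Option D: s[5]='h'->'i', delta=(9-8)*13^0 mod 127 = 1, hash=30+1 mod 127 = 31 <-- target

Answer: D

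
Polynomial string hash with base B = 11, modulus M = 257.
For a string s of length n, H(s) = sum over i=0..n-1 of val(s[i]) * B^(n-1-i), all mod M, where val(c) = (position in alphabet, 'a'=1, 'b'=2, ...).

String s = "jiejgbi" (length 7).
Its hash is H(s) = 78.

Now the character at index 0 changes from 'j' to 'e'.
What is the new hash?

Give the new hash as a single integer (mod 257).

val('j') = 10, val('e') = 5
Position k = 0, exponent = n-1-k = 6
B^6 mod M = 11^6 mod 257 = 60
Delta = (5 - 10) * 60 mod 257 = 214
New hash = (78 + 214) mod 257 = 35

Answer: 35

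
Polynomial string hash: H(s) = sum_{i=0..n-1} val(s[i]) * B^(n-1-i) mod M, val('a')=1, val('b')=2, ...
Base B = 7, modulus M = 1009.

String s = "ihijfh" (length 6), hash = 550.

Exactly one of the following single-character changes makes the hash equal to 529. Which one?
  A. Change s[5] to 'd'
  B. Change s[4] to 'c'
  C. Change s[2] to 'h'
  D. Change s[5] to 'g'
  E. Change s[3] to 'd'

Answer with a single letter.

Answer: B

Derivation:
Option A: s[5]='h'->'d', delta=(4-8)*7^0 mod 1009 = 1005, hash=550+1005 mod 1009 = 546
Option B: s[4]='f'->'c', delta=(3-6)*7^1 mod 1009 = 988, hash=550+988 mod 1009 = 529 <-- target
Option C: s[2]='i'->'h', delta=(8-9)*7^3 mod 1009 = 666, hash=550+666 mod 1009 = 207
Option D: s[5]='h'->'g', delta=(7-8)*7^0 mod 1009 = 1008, hash=550+1008 mod 1009 = 549
Option E: s[3]='j'->'d', delta=(4-10)*7^2 mod 1009 = 715, hash=550+715 mod 1009 = 256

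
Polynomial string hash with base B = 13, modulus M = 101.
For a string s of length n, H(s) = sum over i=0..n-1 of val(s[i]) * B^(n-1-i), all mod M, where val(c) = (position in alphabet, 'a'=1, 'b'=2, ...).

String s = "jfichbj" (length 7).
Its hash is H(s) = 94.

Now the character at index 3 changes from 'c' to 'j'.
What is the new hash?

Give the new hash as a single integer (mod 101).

Answer: 20

Derivation:
val('c') = 3, val('j') = 10
Position k = 3, exponent = n-1-k = 3
B^3 mod M = 13^3 mod 101 = 76
Delta = (10 - 3) * 76 mod 101 = 27
New hash = (94 + 27) mod 101 = 20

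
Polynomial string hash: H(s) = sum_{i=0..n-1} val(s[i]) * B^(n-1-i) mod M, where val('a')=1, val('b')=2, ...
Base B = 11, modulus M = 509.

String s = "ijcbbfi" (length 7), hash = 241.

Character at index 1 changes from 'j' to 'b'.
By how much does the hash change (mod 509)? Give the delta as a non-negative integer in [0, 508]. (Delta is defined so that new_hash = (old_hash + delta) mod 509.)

Delta formula: (val(new) - val(old)) * B^(n-1-k) mod M
  val('b') - val('j') = 2 - 10 = -8
  B^(n-1-k) = 11^5 mod 509 = 207
  Delta = -8 * 207 mod 509 = 380

Answer: 380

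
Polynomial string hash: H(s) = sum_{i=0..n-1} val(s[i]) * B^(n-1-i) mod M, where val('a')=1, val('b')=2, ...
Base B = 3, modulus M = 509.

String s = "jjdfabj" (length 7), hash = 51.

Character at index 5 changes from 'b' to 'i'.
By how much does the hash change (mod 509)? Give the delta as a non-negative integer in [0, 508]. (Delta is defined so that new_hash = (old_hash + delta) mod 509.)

Delta formula: (val(new) - val(old)) * B^(n-1-k) mod M
  val('i') - val('b') = 9 - 2 = 7
  B^(n-1-k) = 3^1 mod 509 = 3
  Delta = 7 * 3 mod 509 = 21

Answer: 21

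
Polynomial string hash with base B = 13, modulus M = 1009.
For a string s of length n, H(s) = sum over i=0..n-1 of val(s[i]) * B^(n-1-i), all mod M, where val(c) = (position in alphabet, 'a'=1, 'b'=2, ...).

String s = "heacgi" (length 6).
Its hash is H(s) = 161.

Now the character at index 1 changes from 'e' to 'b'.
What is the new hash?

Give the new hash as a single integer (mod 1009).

Answer: 243

Derivation:
val('e') = 5, val('b') = 2
Position k = 1, exponent = n-1-k = 4
B^4 mod M = 13^4 mod 1009 = 309
Delta = (2 - 5) * 309 mod 1009 = 82
New hash = (161 + 82) mod 1009 = 243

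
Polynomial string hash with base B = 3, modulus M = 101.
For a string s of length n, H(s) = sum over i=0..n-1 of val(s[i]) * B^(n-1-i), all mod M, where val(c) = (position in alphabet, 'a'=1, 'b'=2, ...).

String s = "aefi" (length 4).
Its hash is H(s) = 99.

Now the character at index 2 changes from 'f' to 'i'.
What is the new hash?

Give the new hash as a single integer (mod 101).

val('f') = 6, val('i') = 9
Position k = 2, exponent = n-1-k = 1
B^1 mod M = 3^1 mod 101 = 3
Delta = (9 - 6) * 3 mod 101 = 9
New hash = (99 + 9) mod 101 = 7

Answer: 7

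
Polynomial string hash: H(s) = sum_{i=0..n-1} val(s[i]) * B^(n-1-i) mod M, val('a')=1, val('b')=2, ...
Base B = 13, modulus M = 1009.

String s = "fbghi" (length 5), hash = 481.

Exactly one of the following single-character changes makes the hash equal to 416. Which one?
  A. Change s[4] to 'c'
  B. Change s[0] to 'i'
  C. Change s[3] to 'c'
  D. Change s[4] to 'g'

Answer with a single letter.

Option A: s[4]='i'->'c', delta=(3-9)*13^0 mod 1009 = 1003, hash=481+1003 mod 1009 = 475
Option B: s[0]='f'->'i', delta=(9-6)*13^4 mod 1009 = 927, hash=481+927 mod 1009 = 399
Option C: s[3]='h'->'c', delta=(3-8)*13^1 mod 1009 = 944, hash=481+944 mod 1009 = 416 <-- target
Option D: s[4]='i'->'g', delta=(7-9)*13^0 mod 1009 = 1007, hash=481+1007 mod 1009 = 479

Answer: C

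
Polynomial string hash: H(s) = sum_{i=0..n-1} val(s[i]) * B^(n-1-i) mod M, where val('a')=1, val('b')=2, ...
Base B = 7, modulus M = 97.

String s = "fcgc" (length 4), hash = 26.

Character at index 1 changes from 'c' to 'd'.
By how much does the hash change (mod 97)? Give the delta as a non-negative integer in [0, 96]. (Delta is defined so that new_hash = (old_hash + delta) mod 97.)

Answer: 49

Derivation:
Delta formula: (val(new) - val(old)) * B^(n-1-k) mod M
  val('d') - val('c') = 4 - 3 = 1
  B^(n-1-k) = 7^2 mod 97 = 49
  Delta = 1 * 49 mod 97 = 49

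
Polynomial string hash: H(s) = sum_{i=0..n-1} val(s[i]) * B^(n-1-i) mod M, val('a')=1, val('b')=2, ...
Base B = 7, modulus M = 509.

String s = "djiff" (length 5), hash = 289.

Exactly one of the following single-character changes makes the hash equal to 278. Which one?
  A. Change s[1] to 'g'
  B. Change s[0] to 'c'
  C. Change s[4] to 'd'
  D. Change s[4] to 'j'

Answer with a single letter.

Option A: s[1]='j'->'g', delta=(7-10)*7^3 mod 509 = 498, hash=289+498 mod 509 = 278 <-- target
Option B: s[0]='d'->'c', delta=(3-4)*7^4 mod 509 = 144, hash=289+144 mod 509 = 433
Option C: s[4]='f'->'d', delta=(4-6)*7^0 mod 509 = 507, hash=289+507 mod 509 = 287
Option D: s[4]='f'->'j', delta=(10-6)*7^0 mod 509 = 4, hash=289+4 mod 509 = 293

Answer: A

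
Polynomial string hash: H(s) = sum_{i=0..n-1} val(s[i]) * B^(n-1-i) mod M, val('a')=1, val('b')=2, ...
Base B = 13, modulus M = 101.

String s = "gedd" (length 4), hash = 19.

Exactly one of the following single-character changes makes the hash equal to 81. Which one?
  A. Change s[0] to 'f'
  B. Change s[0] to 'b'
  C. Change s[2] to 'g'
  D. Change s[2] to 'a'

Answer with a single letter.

Answer: D

Derivation:
Option A: s[0]='g'->'f', delta=(6-7)*13^3 mod 101 = 25, hash=19+25 mod 101 = 44
Option B: s[0]='g'->'b', delta=(2-7)*13^3 mod 101 = 24, hash=19+24 mod 101 = 43
Option C: s[2]='d'->'g', delta=(7-4)*13^1 mod 101 = 39, hash=19+39 mod 101 = 58
Option D: s[2]='d'->'a', delta=(1-4)*13^1 mod 101 = 62, hash=19+62 mod 101 = 81 <-- target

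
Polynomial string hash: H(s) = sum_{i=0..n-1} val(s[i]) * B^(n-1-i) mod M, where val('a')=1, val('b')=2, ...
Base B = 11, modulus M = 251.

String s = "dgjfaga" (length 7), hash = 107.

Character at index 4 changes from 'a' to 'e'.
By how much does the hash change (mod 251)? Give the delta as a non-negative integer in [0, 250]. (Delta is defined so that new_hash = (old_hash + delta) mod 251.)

Delta formula: (val(new) - val(old)) * B^(n-1-k) mod M
  val('e') - val('a') = 5 - 1 = 4
  B^(n-1-k) = 11^2 mod 251 = 121
  Delta = 4 * 121 mod 251 = 233

Answer: 233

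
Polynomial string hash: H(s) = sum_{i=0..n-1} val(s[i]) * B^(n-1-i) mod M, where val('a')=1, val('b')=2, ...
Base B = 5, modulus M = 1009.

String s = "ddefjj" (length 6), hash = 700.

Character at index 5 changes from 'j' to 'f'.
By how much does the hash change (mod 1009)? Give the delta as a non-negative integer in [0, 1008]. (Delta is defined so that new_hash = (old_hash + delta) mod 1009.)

Answer: 1005

Derivation:
Delta formula: (val(new) - val(old)) * B^(n-1-k) mod M
  val('f') - val('j') = 6 - 10 = -4
  B^(n-1-k) = 5^0 mod 1009 = 1
  Delta = -4 * 1 mod 1009 = 1005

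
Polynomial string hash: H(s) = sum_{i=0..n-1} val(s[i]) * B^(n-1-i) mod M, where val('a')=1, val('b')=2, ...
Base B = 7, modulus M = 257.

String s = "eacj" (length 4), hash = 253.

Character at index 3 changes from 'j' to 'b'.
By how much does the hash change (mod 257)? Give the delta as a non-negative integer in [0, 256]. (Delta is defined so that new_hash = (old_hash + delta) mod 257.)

Answer: 249

Derivation:
Delta formula: (val(new) - val(old)) * B^(n-1-k) mod M
  val('b') - val('j') = 2 - 10 = -8
  B^(n-1-k) = 7^0 mod 257 = 1
  Delta = -8 * 1 mod 257 = 249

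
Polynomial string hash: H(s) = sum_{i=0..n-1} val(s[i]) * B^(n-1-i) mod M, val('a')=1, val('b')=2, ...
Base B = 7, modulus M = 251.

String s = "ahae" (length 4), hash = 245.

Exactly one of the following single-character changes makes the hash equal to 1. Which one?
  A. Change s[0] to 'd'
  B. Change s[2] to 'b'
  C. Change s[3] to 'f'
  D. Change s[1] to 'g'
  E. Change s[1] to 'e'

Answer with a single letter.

Answer: B

Derivation:
Option A: s[0]='a'->'d', delta=(4-1)*7^3 mod 251 = 25, hash=245+25 mod 251 = 19
Option B: s[2]='a'->'b', delta=(2-1)*7^1 mod 251 = 7, hash=245+7 mod 251 = 1 <-- target
Option C: s[3]='e'->'f', delta=(6-5)*7^0 mod 251 = 1, hash=245+1 mod 251 = 246
Option D: s[1]='h'->'g', delta=(7-8)*7^2 mod 251 = 202, hash=245+202 mod 251 = 196
Option E: s[1]='h'->'e', delta=(5-8)*7^2 mod 251 = 104, hash=245+104 mod 251 = 98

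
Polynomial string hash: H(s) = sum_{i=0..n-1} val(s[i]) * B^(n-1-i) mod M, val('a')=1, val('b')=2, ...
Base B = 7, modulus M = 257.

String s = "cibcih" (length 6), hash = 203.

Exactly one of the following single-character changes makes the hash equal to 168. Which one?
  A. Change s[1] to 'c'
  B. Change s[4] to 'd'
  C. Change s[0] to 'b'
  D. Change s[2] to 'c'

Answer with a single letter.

Option A: s[1]='i'->'c', delta=(3-9)*7^4 mod 257 = 243, hash=203+243 mod 257 = 189
Option B: s[4]='i'->'d', delta=(4-9)*7^1 mod 257 = 222, hash=203+222 mod 257 = 168 <-- target
Option C: s[0]='c'->'b', delta=(2-3)*7^5 mod 257 = 155, hash=203+155 mod 257 = 101
Option D: s[2]='b'->'c', delta=(3-2)*7^3 mod 257 = 86, hash=203+86 mod 257 = 32

Answer: B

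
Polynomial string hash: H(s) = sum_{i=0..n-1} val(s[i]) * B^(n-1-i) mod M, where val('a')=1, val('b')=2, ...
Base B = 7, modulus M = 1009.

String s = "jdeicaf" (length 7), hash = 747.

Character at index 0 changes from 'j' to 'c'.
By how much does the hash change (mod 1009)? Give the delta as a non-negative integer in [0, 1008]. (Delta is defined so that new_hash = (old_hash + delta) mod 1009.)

Answer: 810

Derivation:
Delta formula: (val(new) - val(old)) * B^(n-1-k) mod M
  val('c') - val('j') = 3 - 10 = -7
  B^(n-1-k) = 7^6 mod 1009 = 605
  Delta = -7 * 605 mod 1009 = 810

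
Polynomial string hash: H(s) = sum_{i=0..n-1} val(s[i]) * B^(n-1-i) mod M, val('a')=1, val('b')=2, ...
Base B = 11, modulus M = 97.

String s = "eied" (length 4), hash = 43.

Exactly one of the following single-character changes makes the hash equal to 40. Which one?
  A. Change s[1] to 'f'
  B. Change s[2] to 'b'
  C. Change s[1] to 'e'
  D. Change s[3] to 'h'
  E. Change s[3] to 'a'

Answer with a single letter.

Answer: E

Derivation:
Option A: s[1]='i'->'f', delta=(6-9)*11^2 mod 97 = 25, hash=43+25 mod 97 = 68
Option B: s[2]='e'->'b', delta=(2-5)*11^1 mod 97 = 64, hash=43+64 mod 97 = 10
Option C: s[1]='i'->'e', delta=(5-9)*11^2 mod 97 = 1, hash=43+1 mod 97 = 44
Option D: s[3]='d'->'h', delta=(8-4)*11^0 mod 97 = 4, hash=43+4 mod 97 = 47
Option E: s[3]='d'->'a', delta=(1-4)*11^0 mod 97 = 94, hash=43+94 mod 97 = 40 <-- target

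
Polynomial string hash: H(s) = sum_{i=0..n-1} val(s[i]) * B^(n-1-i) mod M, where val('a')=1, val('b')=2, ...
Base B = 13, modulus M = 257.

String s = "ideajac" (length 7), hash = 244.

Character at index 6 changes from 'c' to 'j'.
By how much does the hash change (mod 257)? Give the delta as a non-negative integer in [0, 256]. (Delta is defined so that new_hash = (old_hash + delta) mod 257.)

Answer: 7

Derivation:
Delta formula: (val(new) - val(old)) * B^(n-1-k) mod M
  val('j') - val('c') = 10 - 3 = 7
  B^(n-1-k) = 13^0 mod 257 = 1
  Delta = 7 * 1 mod 257 = 7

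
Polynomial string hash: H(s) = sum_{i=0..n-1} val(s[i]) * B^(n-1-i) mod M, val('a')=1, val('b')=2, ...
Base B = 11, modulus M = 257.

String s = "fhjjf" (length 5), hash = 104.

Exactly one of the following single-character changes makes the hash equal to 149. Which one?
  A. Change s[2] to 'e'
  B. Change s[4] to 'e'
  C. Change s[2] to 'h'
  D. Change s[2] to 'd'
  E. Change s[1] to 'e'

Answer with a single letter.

Option A: s[2]='j'->'e', delta=(5-10)*11^2 mod 257 = 166, hash=104+166 mod 257 = 13
Option B: s[4]='f'->'e', delta=(5-6)*11^0 mod 257 = 256, hash=104+256 mod 257 = 103
Option C: s[2]='j'->'h', delta=(8-10)*11^2 mod 257 = 15, hash=104+15 mod 257 = 119
Option D: s[2]='j'->'d', delta=(4-10)*11^2 mod 257 = 45, hash=104+45 mod 257 = 149 <-- target
Option E: s[1]='h'->'e', delta=(5-8)*11^3 mod 257 = 119, hash=104+119 mod 257 = 223

Answer: D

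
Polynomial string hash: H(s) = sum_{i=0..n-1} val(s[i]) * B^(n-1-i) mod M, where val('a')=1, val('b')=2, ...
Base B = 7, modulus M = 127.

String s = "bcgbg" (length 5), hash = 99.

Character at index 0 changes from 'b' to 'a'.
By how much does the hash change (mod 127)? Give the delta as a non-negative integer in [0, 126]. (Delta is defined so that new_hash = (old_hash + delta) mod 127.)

Answer: 12

Derivation:
Delta formula: (val(new) - val(old)) * B^(n-1-k) mod M
  val('a') - val('b') = 1 - 2 = -1
  B^(n-1-k) = 7^4 mod 127 = 115
  Delta = -1 * 115 mod 127 = 12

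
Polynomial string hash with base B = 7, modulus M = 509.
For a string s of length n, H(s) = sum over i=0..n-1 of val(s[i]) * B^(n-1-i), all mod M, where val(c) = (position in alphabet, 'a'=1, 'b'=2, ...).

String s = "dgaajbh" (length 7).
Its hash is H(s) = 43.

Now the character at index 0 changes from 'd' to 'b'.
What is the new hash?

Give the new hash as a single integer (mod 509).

Answer: 412

Derivation:
val('d') = 4, val('b') = 2
Position k = 0, exponent = n-1-k = 6
B^6 mod M = 7^6 mod 509 = 70
Delta = (2 - 4) * 70 mod 509 = 369
New hash = (43 + 369) mod 509 = 412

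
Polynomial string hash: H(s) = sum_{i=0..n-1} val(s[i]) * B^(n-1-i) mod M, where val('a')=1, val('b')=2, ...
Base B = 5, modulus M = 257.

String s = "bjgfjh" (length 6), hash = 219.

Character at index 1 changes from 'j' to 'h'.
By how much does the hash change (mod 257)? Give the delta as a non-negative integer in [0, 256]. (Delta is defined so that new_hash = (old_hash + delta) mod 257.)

Answer: 35

Derivation:
Delta formula: (val(new) - val(old)) * B^(n-1-k) mod M
  val('h') - val('j') = 8 - 10 = -2
  B^(n-1-k) = 5^4 mod 257 = 111
  Delta = -2 * 111 mod 257 = 35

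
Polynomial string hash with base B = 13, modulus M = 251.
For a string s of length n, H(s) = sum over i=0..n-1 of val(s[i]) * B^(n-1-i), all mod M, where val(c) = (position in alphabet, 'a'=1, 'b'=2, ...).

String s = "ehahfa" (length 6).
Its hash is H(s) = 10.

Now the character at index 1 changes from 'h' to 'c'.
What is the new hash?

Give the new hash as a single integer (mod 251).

val('h') = 8, val('c') = 3
Position k = 1, exponent = n-1-k = 4
B^4 mod M = 13^4 mod 251 = 198
Delta = (3 - 8) * 198 mod 251 = 14
New hash = (10 + 14) mod 251 = 24

Answer: 24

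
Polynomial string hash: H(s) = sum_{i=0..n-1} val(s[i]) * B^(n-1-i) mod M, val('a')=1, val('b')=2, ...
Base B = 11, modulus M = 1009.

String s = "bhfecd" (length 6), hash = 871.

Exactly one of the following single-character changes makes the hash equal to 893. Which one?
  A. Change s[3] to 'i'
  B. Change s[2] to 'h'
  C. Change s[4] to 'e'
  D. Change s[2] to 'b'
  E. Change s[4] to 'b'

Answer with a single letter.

Answer: C

Derivation:
Option A: s[3]='e'->'i', delta=(9-5)*11^2 mod 1009 = 484, hash=871+484 mod 1009 = 346
Option B: s[2]='f'->'h', delta=(8-6)*11^3 mod 1009 = 644, hash=871+644 mod 1009 = 506
Option C: s[4]='c'->'e', delta=(5-3)*11^1 mod 1009 = 22, hash=871+22 mod 1009 = 893 <-- target
Option D: s[2]='f'->'b', delta=(2-6)*11^3 mod 1009 = 730, hash=871+730 mod 1009 = 592
Option E: s[4]='c'->'b', delta=(2-3)*11^1 mod 1009 = 998, hash=871+998 mod 1009 = 860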